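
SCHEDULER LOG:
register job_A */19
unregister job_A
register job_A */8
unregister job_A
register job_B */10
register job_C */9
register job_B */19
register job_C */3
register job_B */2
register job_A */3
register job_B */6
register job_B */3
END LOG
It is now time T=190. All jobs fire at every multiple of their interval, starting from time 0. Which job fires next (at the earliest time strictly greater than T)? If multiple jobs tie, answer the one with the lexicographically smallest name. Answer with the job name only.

Op 1: register job_A */19 -> active={job_A:*/19}
Op 2: unregister job_A -> active={}
Op 3: register job_A */8 -> active={job_A:*/8}
Op 4: unregister job_A -> active={}
Op 5: register job_B */10 -> active={job_B:*/10}
Op 6: register job_C */9 -> active={job_B:*/10, job_C:*/9}
Op 7: register job_B */19 -> active={job_B:*/19, job_C:*/9}
Op 8: register job_C */3 -> active={job_B:*/19, job_C:*/3}
Op 9: register job_B */2 -> active={job_B:*/2, job_C:*/3}
Op 10: register job_A */3 -> active={job_A:*/3, job_B:*/2, job_C:*/3}
Op 11: register job_B */6 -> active={job_A:*/3, job_B:*/6, job_C:*/3}
Op 12: register job_B */3 -> active={job_A:*/3, job_B:*/3, job_C:*/3}
  job_A: interval 3, next fire after T=190 is 192
  job_B: interval 3, next fire after T=190 is 192
  job_C: interval 3, next fire after T=190 is 192
Earliest = 192, winner (lex tiebreak) = job_A

Answer: job_A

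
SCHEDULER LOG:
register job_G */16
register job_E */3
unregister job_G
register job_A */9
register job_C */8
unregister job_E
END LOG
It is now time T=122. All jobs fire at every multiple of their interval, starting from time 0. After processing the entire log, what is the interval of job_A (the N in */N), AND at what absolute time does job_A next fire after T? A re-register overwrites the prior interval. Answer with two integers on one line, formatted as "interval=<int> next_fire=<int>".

Answer: interval=9 next_fire=126

Derivation:
Op 1: register job_G */16 -> active={job_G:*/16}
Op 2: register job_E */3 -> active={job_E:*/3, job_G:*/16}
Op 3: unregister job_G -> active={job_E:*/3}
Op 4: register job_A */9 -> active={job_A:*/9, job_E:*/3}
Op 5: register job_C */8 -> active={job_A:*/9, job_C:*/8, job_E:*/3}
Op 6: unregister job_E -> active={job_A:*/9, job_C:*/8}
Final interval of job_A = 9
Next fire of job_A after T=122: (122//9+1)*9 = 126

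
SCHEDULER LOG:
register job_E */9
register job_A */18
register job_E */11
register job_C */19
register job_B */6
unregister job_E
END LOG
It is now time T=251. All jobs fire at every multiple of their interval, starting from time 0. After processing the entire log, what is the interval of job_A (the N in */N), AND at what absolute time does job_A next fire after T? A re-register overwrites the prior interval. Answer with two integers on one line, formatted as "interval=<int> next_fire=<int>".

Answer: interval=18 next_fire=252

Derivation:
Op 1: register job_E */9 -> active={job_E:*/9}
Op 2: register job_A */18 -> active={job_A:*/18, job_E:*/9}
Op 3: register job_E */11 -> active={job_A:*/18, job_E:*/11}
Op 4: register job_C */19 -> active={job_A:*/18, job_C:*/19, job_E:*/11}
Op 5: register job_B */6 -> active={job_A:*/18, job_B:*/6, job_C:*/19, job_E:*/11}
Op 6: unregister job_E -> active={job_A:*/18, job_B:*/6, job_C:*/19}
Final interval of job_A = 18
Next fire of job_A after T=251: (251//18+1)*18 = 252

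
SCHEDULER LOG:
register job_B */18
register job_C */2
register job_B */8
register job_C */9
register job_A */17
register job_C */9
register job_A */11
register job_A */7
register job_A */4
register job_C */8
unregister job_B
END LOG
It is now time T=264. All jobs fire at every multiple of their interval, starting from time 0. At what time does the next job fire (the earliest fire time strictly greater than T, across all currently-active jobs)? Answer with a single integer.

Op 1: register job_B */18 -> active={job_B:*/18}
Op 2: register job_C */2 -> active={job_B:*/18, job_C:*/2}
Op 3: register job_B */8 -> active={job_B:*/8, job_C:*/2}
Op 4: register job_C */9 -> active={job_B:*/8, job_C:*/9}
Op 5: register job_A */17 -> active={job_A:*/17, job_B:*/8, job_C:*/9}
Op 6: register job_C */9 -> active={job_A:*/17, job_B:*/8, job_C:*/9}
Op 7: register job_A */11 -> active={job_A:*/11, job_B:*/8, job_C:*/9}
Op 8: register job_A */7 -> active={job_A:*/7, job_B:*/8, job_C:*/9}
Op 9: register job_A */4 -> active={job_A:*/4, job_B:*/8, job_C:*/9}
Op 10: register job_C */8 -> active={job_A:*/4, job_B:*/8, job_C:*/8}
Op 11: unregister job_B -> active={job_A:*/4, job_C:*/8}
  job_A: interval 4, next fire after T=264 is 268
  job_C: interval 8, next fire after T=264 is 272
Earliest fire time = 268 (job job_A)

Answer: 268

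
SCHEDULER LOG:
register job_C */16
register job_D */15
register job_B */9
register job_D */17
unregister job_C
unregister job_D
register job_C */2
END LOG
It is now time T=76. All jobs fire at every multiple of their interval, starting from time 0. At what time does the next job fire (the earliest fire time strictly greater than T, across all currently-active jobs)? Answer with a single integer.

Answer: 78

Derivation:
Op 1: register job_C */16 -> active={job_C:*/16}
Op 2: register job_D */15 -> active={job_C:*/16, job_D:*/15}
Op 3: register job_B */9 -> active={job_B:*/9, job_C:*/16, job_D:*/15}
Op 4: register job_D */17 -> active={job_B:*/9, job_C:*/16, job_D:*/17}
Op 5: unregister job_C -> active={job_B:*/9, job_D:*/17}
Op 6: unregister job_D -> active={job_B:*/9}
Op 7: register job_C */2 -> active={job_B:*/9, job_C:*/2}
  job_B: interval 9, next fire after T=76 is 81
  job_C: interval 2, next fire after T=76 is 78
Earliest fire time = 78 (job job_C)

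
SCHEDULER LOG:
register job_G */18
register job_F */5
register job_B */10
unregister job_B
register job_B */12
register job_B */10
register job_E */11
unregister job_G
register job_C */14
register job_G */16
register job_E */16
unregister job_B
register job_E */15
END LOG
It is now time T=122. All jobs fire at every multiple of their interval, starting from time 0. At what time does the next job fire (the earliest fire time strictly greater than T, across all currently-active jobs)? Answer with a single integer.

Op 1: register job_G */18 -> active={job_G:*/18}
Op 2: register job_F */5 -> active={job_F:*/5, job_G:*/18}
Op 3: register job_B */10 -> active={job_B:*/10, job_F:*/5, job_G:*/18}
Op 4: unregister job_B -> active={job_F:*/5, job_G:*/18}
Op 5: register job_B */12 -> active={job_B:*/12, job_F:*/5, job_G:*/18}
Op 6: register job_B */10 -> active={job_B:*/10, job_F:*/5, job_G:*/18}
Op 7: register job_E */11 -> active={job_B:*/10, job_E:*/11, job_F:*/5, job_G:*/18}
Op 8: unregister job_G -> active={job_B:*/10, job_E:*/11, job_F:*/5}
Op 9: register job_C */14 -> active={job_B:*/10, job_C:*/14, job_E:*/11, job_F:*/5}
Op 10: register job_G */16 -> active={job_B:*/10, job_C:*/14, job_E:*/11, job_F:*/5, job_G:*/16}
Op 11: register job_E */16 -> active={job_B:*/10, job_C:*/14, job_E:*/16, job_F:*/5, job_G:*/16}
Op 12: unregister job_B -> active={job_C:*/14, job_E:*/16, job_F:*/5, job_G:*/16}
Op 13: register job_E */15 -> active={job_C:*/14, job_E:*/15, job_F:*/5, job_G:*/16}
  job_C: interval 14, next fire after T=122 is 126
  job_E: interval 15, next fire after T=122 is 135
  job_F: interval 5, next fire after T=122 is 125
  job_G: interval 16, next fire after T=122 is 128
Earliest fire time = 125 (job job_F)

Answer: 125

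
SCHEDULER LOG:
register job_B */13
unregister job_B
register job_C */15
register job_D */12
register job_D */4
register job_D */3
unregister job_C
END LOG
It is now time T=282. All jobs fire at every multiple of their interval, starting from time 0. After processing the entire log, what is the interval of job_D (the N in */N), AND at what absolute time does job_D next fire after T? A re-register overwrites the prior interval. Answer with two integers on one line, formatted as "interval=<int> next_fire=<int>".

Answer: interval=3 next_fire=285

Derivation:
Op 1: register job_B */13 -> active={job_B:*/13}
Op 2: unregister job_B -> active={}
Op 3: register job_C */15 -> active={job_C:*/15}
Op 4: register job_D */12 -> active={job_C:*/15, job_D:*/12}
Op 5: register job_D */4 -> active={job_C:*/15, job_D:*/4}
Op 6: register job_D */3 -> active={job_C:*/15, job_D:*/3}
Op 7: unregister job_C -> active={job_D:*/3}
Final interval of job_D = 3
Next fire of job_D after T=282: (282//3+1)*3 = 285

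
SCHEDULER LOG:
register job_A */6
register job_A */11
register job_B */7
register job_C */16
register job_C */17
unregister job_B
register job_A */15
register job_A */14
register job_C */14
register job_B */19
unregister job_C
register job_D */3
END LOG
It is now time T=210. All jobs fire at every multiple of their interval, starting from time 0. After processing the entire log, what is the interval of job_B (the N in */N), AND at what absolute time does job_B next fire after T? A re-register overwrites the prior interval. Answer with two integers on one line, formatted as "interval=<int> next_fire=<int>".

Op 1: register job_A */6 -> active={job_A:*/6}
Op 2: register job_A */11 -> active={job_A:*/11}
Op 3: register job_B */7 -> active={job_A:*/11, job_B:*/7}
Op 4: register job_C */16 -> active={job_A:*/11, job_B:*/7, job_C:*/16}
Op 5: register job_C */17 -> active={job_A:*/11, job_B:*/7, job_C:*/17}
Op 6: unregister job_B -> active={job_A:*/11, job_C:*/17}
Op 7: register job_A */15 -> active={job_A:*/15, job_C:*/17}
Op 8: register job_A */14 -> active={job_A:*/14, job_C:*/17}
Op 9: register job_C */14 -> active={job_A:*/14, job_C:*/14}
Op 10: register job_B */19 -> active={job_A:*/14, job_B:*/19, job_C:*/14}
Op 11: unregister job_C -> active={job_A:*/14, job_B:*/19}
Op 12: register job_D */3 -> active={job_A:*/14, job_B:*/19, job_D:*/3}
Final interval of job_B = 19
Next fire of job_B after T=210: (210//19+1)*19 = 228

Answer: interval=19 next_fire=228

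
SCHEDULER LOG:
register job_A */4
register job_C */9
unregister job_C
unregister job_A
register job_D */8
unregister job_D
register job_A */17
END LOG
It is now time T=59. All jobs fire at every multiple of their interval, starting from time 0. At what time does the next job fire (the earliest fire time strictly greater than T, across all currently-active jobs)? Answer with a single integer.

Answer: 68

Derivation:
Op 1: register job_A */4 -> active={job_A:*/4}
Op 2: register job_C */9 -> active={job_A:*/4, job_C:*/9}
Op 3: unregister job_C -> active={job_A:*/4}
Op 4: unregister job_A -> active={}
Op 5: register job_D */8 -> active={job_D:*/8}
Op 6: unregister job_D -> active={}
Op 7: register job_A */17 -> active={job_A:*/17}
  job_A: interval 17, next fire after T=59 is 68
Earliest fire time = 68 (job job_A)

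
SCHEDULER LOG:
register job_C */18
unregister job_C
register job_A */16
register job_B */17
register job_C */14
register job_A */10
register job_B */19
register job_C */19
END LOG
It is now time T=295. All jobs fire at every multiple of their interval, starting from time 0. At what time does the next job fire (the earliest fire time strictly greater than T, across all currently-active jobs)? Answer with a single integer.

Op 1: register job_C */18 -> active={job_C:*/18}
Op 2: unregister job_C -> active={}
Op 3: register job_A */16 -> active={job_A:*/16}
Op 4: register job_B */17 -> active={job_A:*/16, job_B:*/17}
Op 5: register job_C */14 -> active={job_A:*/16, job_B:*/17, job_C:*/14}
Op 6: register job_A */10 -> active={job_A:*/10, job_B:*/17, job_C:*/14}
Op 7: register job_B */19 -> active={job_A:*/10, job_B:*/19, job_C:*/14}
Op 8: register job_C */19 -> active={job_A:*/10, job_B:*/19, job_C:*/19}
  job_A: interval 10, next fire after T=295 is 300
  job_B: interval 19, next fire after T=295 is 304
  job_C: interval 19, next fire after T=295 is 304
Earliest fire time = 300 (job job_A)

Answer: 300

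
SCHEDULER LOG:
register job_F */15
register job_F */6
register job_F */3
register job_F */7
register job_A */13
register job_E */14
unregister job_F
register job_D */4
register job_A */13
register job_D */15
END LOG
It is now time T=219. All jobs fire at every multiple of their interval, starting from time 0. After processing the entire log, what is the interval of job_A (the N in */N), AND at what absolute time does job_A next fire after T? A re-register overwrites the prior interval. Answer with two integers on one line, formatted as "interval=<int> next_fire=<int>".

Op 1: register job_F */15 -> active={job_F:*/15}
Op 2: register job_F */6 -> active={job_F:*/6}
Op 3: register job_F */3 -> active={job_F:*/3}
Op 4: register job_F */7 -> active={job_F:*/7}
Op 5: register job_A */13 -> active={job_A:*/13, job_F:*/7}
Op 6: register job_E */14 -> active={job_A:*/13, job_E:*/14, job_F:*/7}
Op 7: unregister job_F -> active={job_A:*/13, job_E:*/14}
Op 8: register job_D */4 -> active={job_A:*/13, job_D:*/4, job_E:*/14}
Op 9: register job_A */13 -> active={job_A:*/13, job_D:*/4, job_E:*/14}
Op 10: register job_D */15 -> active={job_A:*/13, job_D:*/15, job_E:*/14}
Final interval of job_A = 13
Next fire of job_A after T=219: (219//13+1)*13 = 221

Answer: interval=13 next_fire=221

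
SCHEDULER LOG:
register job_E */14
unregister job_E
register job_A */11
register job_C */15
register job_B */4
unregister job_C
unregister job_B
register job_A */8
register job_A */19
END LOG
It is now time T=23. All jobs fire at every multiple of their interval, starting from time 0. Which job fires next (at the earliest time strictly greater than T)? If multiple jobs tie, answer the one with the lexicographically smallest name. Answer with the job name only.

Op 1: register job_E */14 -> active={job_E:*/14}
Op 2: unregister job_E -> active={}
Op 3: register job_A */11 -> active={job_A:*/11}
Op 4: register job_C */15 -> active={job_A:*/11, job_C:*/15}
Op 5: register job_B */4 -> active={job_A:*/11, job_B:*/4, job_C:*/15}
Op 6: unregister job_C -> active={job_A:*/11, job_B:*/4}
Op 7: unregister job_B -> active={job_A:*/11}
Op 8: register job_A */8 -> active={job_A:*/8}
Op 9: register job_A */19 -> active={job_A:*/19}
  job_A: interval 19, next fire after T=23 is 38
Earliest = 38, winner (lex tiebreak) = job_A

Answer: job_A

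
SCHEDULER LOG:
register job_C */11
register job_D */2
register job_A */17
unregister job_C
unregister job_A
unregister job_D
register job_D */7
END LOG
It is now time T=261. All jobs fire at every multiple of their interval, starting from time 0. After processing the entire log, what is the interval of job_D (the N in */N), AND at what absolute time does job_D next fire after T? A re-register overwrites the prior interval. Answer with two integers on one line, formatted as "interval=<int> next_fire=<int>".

Op 1: register job_C */11 -> active={job_C:*/11}
Op 2: register job_D */2 -> active={job_C:*/11, job_D:*/2}
Op 3: register job_A */17 -> active={job_A:*/17, job_C:*/11, job_D:*/2}
Op 4: unregister job_C -> active={job_A:*/17, job_D:*/2}
Op 5: unregister job_A -> active={job_D:*/2}
Op 6: unregister job_D -> active={}
Op 7: register job_D */7 -> active={job_D:*/7}
Final interval of job_D = 7
Next fire of job_D after T=261: (261//7+1)*7 = 266

Answer: interval=7 next_fire=266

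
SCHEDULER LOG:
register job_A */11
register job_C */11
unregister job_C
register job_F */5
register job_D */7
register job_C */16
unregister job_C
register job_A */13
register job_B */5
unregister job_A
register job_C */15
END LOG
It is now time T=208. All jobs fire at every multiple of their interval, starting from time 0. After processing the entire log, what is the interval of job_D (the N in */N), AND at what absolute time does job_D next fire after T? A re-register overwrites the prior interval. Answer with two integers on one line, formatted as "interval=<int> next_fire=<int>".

Answer: interval=7 next_fire=210

Derivation:
Op 1: register job_A */11 -> active={job_A:*/11}
Op 2: register job_C */11 -> active={job_A:*/11, job_C:*/11}
Op 3: unregister job_C -> active={job_A:*/11}
Op 4: register job_F */5 -> active={job_A:*/11, job_F:*/5}
Op 5: register job_D */7 -> active={job_A:*/11, job_D:*/7, job_F:*/5}
Op 6: register job_C */16 -> active={job_A:*/11, job_C:*/16, job_D:*/7, job_F:*/5}
Op 7: unregister job_C -> active={job_A:*/11, job_D:*/7, job_F:*/5}
Op 8: register job_A */13 -> active={job_A:*/13, job_D:*/7, job_F:*/5}
Op 9: register job_B */5 -> active={job_A:*/13, job_B:*/5, job_D:*/7, job_F:*/5}
Op 10: unregister job_A -> active={job_B:*/5, job_D:*/7, job_F:*/5}
Op 11: register job_C */15 -> active={job_B:*/5, job_C:*/15, job_D:*/7, job_F:*/5}
Final interval of job_D = 7
Next fire of job_D after T=208: (208//7+1)*7 = 210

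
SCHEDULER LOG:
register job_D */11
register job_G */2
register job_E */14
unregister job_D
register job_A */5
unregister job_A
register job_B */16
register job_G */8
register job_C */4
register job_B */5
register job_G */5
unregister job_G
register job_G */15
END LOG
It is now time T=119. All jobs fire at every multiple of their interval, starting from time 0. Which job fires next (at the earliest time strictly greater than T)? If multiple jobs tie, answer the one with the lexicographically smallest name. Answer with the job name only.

Op 1: register job_D */11 -> active={job_D:*/11}
Op 2: register job_G */2 -> active={job_D:*/11, job_G:*/2}
Op 3: register job_E */14 -> active={job_D:*/11, job_E:*/14, job_G:*/2}
Op 4: unregister job_D -> active={job_E:*/14, job_G:*/2}
Op 5: register job_A */5 -> active={job_A:*/5, job_E:*/14, job_G:*/2}
Op 6: unregister job_A -> active={job_E:*/14, job_G:*/2}
Op 7: register job_B */16 -> active={job_B:*/16, job_E:*/14, job_G:*/2}
Op 8: register job_G */8 -> active={job_B:*/16, job_E:*/14, job_G:*/8}
Op 9: register job_C */4 -> active={job_B:*/16, job_C:*/4, job_E:*/14, job_G:*/8}
Op 10: register job_B */5 -> active={job_B:*/5, job_C:*/4, job_E:*/14, job_G:*/8}
Op 11: register job_G */5 -> active={job_B:*/5, job_C:*/4, job_E:*/14, job_G:*/5}
Op 12: unregister job_G -> active={job_B:*/5, job_C:*/4, job_E:*/14}
Op 13: register job_G */15 -> active={job_B:*/5, job_C:*/4, job_E:*/14, job_G:*/15}
  job_B: interval 5, next fire after T=119 is 120
  job_C: interval 4, next fire after T=119 is 120
  job_E: interval 14, next fire after T=119 is 126
  job_G: interval 15, next fire after T=119 is 120
Earliest = 120, winner (lex tiebreak) = job_B

Answer: job_B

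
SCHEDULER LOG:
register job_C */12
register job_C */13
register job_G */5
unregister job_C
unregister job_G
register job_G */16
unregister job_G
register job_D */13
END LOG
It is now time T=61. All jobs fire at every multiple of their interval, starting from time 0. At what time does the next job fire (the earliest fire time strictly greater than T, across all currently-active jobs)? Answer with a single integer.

Op 1: register job_C */12 -> active={job_C:*/12}
Op 2: register job_C */13 -> active={job_C:*/13}
Op 3: register job_G */5 -> active={job_C:*/13, job_G:*/5}
Op 4: unregister job_C -> active={job_G:*/5}
Op 5: unregister job_G -> active={}
Op 6: register job_G */16 -> active={job_G:*/16}
Op 7: unregister job_G -> active={}
Op 8: register job_D */13 -> active={job_D:*/13}
  job_D: interval 13, next fire after T=61 is 65
Earliest fire time = 65 (job job_D)

Answer: 65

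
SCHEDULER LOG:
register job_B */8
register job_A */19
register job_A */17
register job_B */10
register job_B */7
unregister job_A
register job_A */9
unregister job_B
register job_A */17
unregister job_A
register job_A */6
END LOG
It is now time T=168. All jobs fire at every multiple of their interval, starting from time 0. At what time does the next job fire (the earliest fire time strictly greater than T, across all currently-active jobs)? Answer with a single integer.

Answer: 174

Derivation:
Op 1: register job_B */8 -> active={job_B:*/8}
Op 2: register job_A */19 -> active={job_A:*/19, job_B:*/8}
Op 3: register job_A */17 -> active={job_A:*/17, job_B:*/8}
Op 4: register job_B */10 -> active={job_A:*/17, job_B:*/10}
Op 5: register job_B */7 -> active={job_A:*/17, job_B:*/7}
Op 6: unregister job_A -> active={job_B:*/7}
Op 7: register job_A */9 -> active={job_A:*/9, job_B:*/7}
Op 8: unregister job_B -> active={job_A:*/9}
Op 9: register job_A */17 -> active={job_A:*/17}
Op 10: unregister job_A -> active={}
Op 11: register job_A */6 -> active={job_A:*/6}
  job_A: interval 6, next fire after T=168 is 174
Earliest fire time = 174 (job job_A)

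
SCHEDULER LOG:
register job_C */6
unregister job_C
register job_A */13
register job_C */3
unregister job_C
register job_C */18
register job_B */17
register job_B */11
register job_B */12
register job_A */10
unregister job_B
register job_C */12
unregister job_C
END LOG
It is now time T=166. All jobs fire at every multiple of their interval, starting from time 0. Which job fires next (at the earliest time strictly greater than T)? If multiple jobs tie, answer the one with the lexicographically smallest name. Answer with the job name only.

Op 1: register job_C */6 -> active={job_C:*/6}
Op 2: unregister job_C -> active={}
Op 3: register job_A */13 -> active={job_A:*/13}
Op 4: register job_C */3 -> active={job_A:*/13, job_C:*/3}
Op 5: unregister job_C -> active={job_A:*/13}
Op 6: register job_C */18 -> active={job_A:*/13, job_C:*/18}
Op 7: register job_B */17 -> active={job_A:*/13, job_B:*/17, job_C:*/18}
Op 8: register job_B */11 -> active={job_A:*/13, job_B:*/11, job_C:*/18}
Op 9: register job_B */12 -> active={job_A:*/13, job_B:*/12, job_C:*/18}
Op 10: register job_A */10 -> active={job_A:*/10, job_B:*/12, job_C:*/18}
Op 11: unregister job_B -> active={job_A:*/10, job_C:*/18}
Op 12: register job_C */12 -> active={job_A:*/10, job_C:*/12}
Op 13: unregister job_C -> active={job_A:*/10}
  job_A: interval 10, next fire after T=166 is 170
Earliest = 170, winner (lex tiebreak) = job_A

Answer: job_A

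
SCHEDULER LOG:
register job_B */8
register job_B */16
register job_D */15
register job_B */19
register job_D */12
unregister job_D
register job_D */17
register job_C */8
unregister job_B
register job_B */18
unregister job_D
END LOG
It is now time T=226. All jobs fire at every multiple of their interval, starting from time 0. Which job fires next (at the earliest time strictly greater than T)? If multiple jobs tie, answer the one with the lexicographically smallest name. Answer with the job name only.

Answer: job_C

Derivation:
Op 1: register job_B */8 -> active={job_B:*/8}
Op 2: register job_B */16 -> active={job_B:*/16}
Op 3: register job_D */15 -> active={job_B:*/16, job_D:*/15}
Op 4: register job_B */19 -> active={job_B:*/19, job_D:*/15}
Op 5: register job_D */12 -> active={job_B:*/19, job_D:*/12}
Op 6: unregister job_D -> active={job_B:*/19}
Op 7: register job_D */17 -> active={job_B:*/19, job_D:*/17}
Op 8: register job_C */8 -> active={job_B:*/19, job_C:*/8, job_D:*/17}
Op 9: unregister job_B -> active={job_C:*/8, job_D:*/17}
Op 10: register job_B */18 -> active={job_B:*/18, job_C:*/8, job_D:*/17}
Op 11: unregister job_D -> active={job_B:*/18, job_C:*/8}
  job_B: interval 18, next fire after T=226 is 234
  job_C: interval 8, next fire after T=226 is 232
Earliest = 232, winner (lex tiebreak) = job_C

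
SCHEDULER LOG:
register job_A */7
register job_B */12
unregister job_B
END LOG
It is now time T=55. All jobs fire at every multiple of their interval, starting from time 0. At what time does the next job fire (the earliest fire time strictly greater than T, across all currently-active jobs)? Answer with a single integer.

Op 1: register job_A */7 -> active={job_A:*/7}
Op 2: register job_B */12 -> active={job_A:*/7, job_B:*/12}
Op 3: unregister job_B -> active={job_A:*/7}
  job_A: interval 7, next fire after T=55 is 56
Earliest fire time = 56 (job job_A)

Answer: 56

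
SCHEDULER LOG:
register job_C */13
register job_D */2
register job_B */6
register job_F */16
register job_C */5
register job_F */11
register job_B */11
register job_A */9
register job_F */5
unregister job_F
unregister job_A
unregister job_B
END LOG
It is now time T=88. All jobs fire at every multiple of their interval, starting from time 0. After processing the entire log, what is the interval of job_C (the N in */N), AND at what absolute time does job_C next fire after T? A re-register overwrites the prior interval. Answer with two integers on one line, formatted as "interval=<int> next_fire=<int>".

Op 1: register job_C */13 -> active={job_C:*/13}
Op 2: register job_D */2 -> active={job_C:*/13, job_D:*/2}
Op 3: register job_B */6 -> active={job_B:*/6, job_C:*/13, job_D:*/2}
Op 4: register job_F */16 -> active={job_B:*/6, job_C:*/13, job_D:*/2, job_F:*/16}
Op 5: register job_C */5 -> active={job_B:*/6, job_C:*/5, job_D:*/2, job_F:*/16}
Op 6: register job_F */11 -> active={job_B:*/6, job_C:*/5, job_D:*/2, job_F:*/11}
Op 7: register job_B */11 -> active={job_B:*/11, job_C:*/5, job_D:*/2, job_F:*/11}
Op 8: register job_A */9 -> active={job_A:*/9, job_B:*/11, job_C:*/5, job_D:*/2, job_F:*/11}
Op 9: register job_F */5 -> active={job_A:*/9, job_B:*/11, job_C:*/5, job_D:*/2, job_F:*/5}
Op 10: unregister job_F -> active={job_A:*/9, job_B:*/11, job_C:*/5, job_D:*/2}
Op 11: unregister job_A -> active={job_B:*/11, job_C:*/5, job_D:*/2}
Op 12: unregister job_B -> active={job_C:*/5, job_D:*/2}
Final interval of job_C = 5
Next fire of job_C after T=88: (88//5+1)*5 = 90

Answer: interval=5 next_fire=90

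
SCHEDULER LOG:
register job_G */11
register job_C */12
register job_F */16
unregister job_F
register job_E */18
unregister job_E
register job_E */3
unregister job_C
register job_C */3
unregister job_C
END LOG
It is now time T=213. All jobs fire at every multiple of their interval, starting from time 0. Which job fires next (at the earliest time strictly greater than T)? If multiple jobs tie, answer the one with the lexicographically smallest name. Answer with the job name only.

Op 1: register job_G */11 -> active={job_G:*/11}
Op 2: register job_C */12 -> active={job_C:*/12, job_G:*/11}
Op 3: register job_F */16 -> active={job_C:*/12, job_F:*/16, job_G:*/11}
Op 4: unregister job_F -> active={job_C:*/12, job_G:*/11}
Op 5: register job_E */18 -> active={job_C:*/12, job_E:*/18, job_G:*/11}
Op 6: unregister job_E -> active={job_C:*/12, job_G:*/11}
Op 7: register job_E */3 -> active={job_C:*/12, job_E:*/3, job_G:*/11}
Op 8: unregister job_C -> active={job_E:*/3, job_G:*/11}
Op 9: register job_C */3 -> active={job_C:*/3, job_E:*/3, job_G:*/11}
Op 10: unregister job_C -> active={job_E:*/3, job_G:*/11}
  job_E: interval 3, next fire after T=213 is 216
  job_G: interval 11, next fire after T=213 is 220
Earliest = 216, winner (lex tiebreak) = job_E

Answer: job_E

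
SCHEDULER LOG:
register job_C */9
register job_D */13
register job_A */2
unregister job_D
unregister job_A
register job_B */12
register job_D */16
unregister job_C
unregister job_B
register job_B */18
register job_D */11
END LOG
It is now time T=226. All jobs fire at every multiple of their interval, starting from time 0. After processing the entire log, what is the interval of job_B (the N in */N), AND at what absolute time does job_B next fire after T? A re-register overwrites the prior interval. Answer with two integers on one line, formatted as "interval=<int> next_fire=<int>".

Answer: interval=18 next_fire=234

Derivation:
Op 1: register job_C */9 -> active={job_C:*/9}
Op 2: register job_D */13 -> active={job_C:*/9, job_D:*/13}
Op 3: register job_A */2 -> active={job_A:*/2, job_C:*/9, job_D:*/13}
Op 4: unregister job_D -> active={job_A:*/2, job_C:*/9}
Op 5: unregister job_A -> active={job_C:*/9}
Op 6: register job_B */12 -> active={job_B:*/12, job_C:*/9}
Op 7: register job_D */16 -> active={job_B:*/12, job_C:*/9, job_D:*/16}
Op 8: unregister job_C -> active={job_B:*/12, job_D:*/16}
Op 9: unregister job_B -> active={job_D:*/16}
Op 10: register job_B */18 -> active={job_B:*/18, job_D:*/16}
Op 11: register job_D */11 -> active={job_B:*/18, job_D:*/11}
Final interval of job_B = 18
Next fire of job_B after T=226: (226//18+1)*18 = 234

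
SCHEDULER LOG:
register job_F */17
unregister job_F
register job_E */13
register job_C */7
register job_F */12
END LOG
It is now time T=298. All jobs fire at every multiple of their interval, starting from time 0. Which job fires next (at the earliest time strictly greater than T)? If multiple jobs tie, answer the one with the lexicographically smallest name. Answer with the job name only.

Op 1: register job_F */17 -> active={job_F:*/17}
Op 2: unregister job_F -> active={}
Op 3: register job_E */13 -> active={job_E:*/13}
Op 4: register job_C */7 -> active={job_C:*/7, job_E:*/13}
Op 5: register job_F */12 -> active={job_C:*/7, job_E:*/13, job_F:*/12}
  job_C: interval 7, next fire after T=298 is 301
  job_E: interval 13, next fire after T=298 is 299
  job_F: interval 12, next fire after T=298 is 300
Earliest = 299, winner (lex tiebreak) = job_E

Answer: job_E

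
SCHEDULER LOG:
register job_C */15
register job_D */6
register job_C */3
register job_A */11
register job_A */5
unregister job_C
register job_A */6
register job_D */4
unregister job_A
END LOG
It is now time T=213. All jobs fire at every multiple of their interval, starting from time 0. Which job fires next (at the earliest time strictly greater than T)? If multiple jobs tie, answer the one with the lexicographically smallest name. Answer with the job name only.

Op 1: register job_C */15 -> active={job_C:*/15}
Op 2: register job_D */6 -> active={job_C:*/15, job_D:*/6}
Op 3: register job_C */3 -> active={job_C:*/3, job_D:*/6}
Op 4: register job_A */11 -> active={job_A:*/11, job_C:*/3, job_D:*/6}
Op 5: register job_A */5 -> active={job_A:*/5, job_C:*/3, job_D:*/6}
Op 6: unregister job_C -> active={job_A:*/5, job_D:*/6}
Op 7: register job_A */6 -> active={job_A:*/6, job_D:*/6}
Op 8: register job_D */4 -> active={job_A:*/6, job_D:*/4}
Op 9: unregister job_A -> active={job_D:*/4}
  job_D: interval 4, next fire after T=213 is 216
Earliest = 216, winner (lex tiebreak) = job_D

Answer: job_D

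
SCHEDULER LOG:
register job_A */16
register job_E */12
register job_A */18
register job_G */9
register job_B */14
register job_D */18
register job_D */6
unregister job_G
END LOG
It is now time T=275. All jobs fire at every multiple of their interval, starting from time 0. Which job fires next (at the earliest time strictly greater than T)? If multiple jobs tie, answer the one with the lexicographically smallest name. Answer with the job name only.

Answer: job_D

Derivation:
Op 1: register job_A */16 -> active={job_A:*/16}
Op 2: register job_E */12 -> active={job_A:*/16, job_E:*/12}
Op 3: register job_A */18 -> active={job_A:*/18, job_E:*/12}
Op 4: register job_G */9 -> active={job_A:*/18, job_E:*/12, job_G:*/9}
Op 5: register job_B */14 -> active={job_A:*/18, job_B:*/14, job_E:*/12, job_G:*/9}
Op 6: register job_D */18 -> active={job_A:*/18, job_B:*/14, job_D:*/18, job_E:*/12, job_G:*/9}
Op 7: register job_D */6 -> active={job_A:*/18, job_B:*/14, job_D:*/6, job_E:*/12, job_G:*/9}
Op 8: unregister job_G -> active={job_A:*/18, job_B:*/14, job_D:*/6, job_E:*/12}
  job_A: interval 18, next fire after T=275 is 288
  job_B: interval 14, next fire after T=275 is 280
  job_D: interval 6, next fire after T=275 is 276
  job_E: interval 12, next fire after T=275 is 276
Earliest = 276, winner (lex tiebreak) = job_D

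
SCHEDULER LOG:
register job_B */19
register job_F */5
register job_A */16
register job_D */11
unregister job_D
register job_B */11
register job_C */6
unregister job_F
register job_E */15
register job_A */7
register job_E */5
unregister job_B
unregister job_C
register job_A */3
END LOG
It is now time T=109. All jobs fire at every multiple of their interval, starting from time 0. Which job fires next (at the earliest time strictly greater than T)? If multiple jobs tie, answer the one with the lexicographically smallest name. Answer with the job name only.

Answer: job_E

Derivation:
Op 1: register job_B */19 -> active={job_B:*/19}
Op 2: register job_F */5 -> active={job_B:*/19, job_F:*/5}
Op 3: register job_A */16 -> active={job_A:*/16, job_B:*/19, job_F:*/5}
Op 4: register job_D */11 -> active={job_A:*/16, job_B:*/19, job_D:*/11, job_F:*/5}
Op 5: unregister job_D -> active={job_A:*/16, job_B:*/19, job_F:*/5}
Op 6: register job_B */11 -> active={job_A:*/16, job_B:*/11, job_F:*/5}
Op 7: register job_C */6 -> active={job_A:*/16, job_B:*/11, job_C:*/6, job_F:*/5}
Op 8: unregister job_F -> active={job_A:*/16, job_B:*/11, job_C:*/6}
Op 9: register job_E */15 -> active={job_A:*/16, job_B:*/11, job_C:*/6, job_E:*/15}
Op 10: register job_A */7 -> active={job_A:*/7, job_B:*/11, job_C:*/6, job_E:*/15}
Op 11: register job_E */5 -> active={job_A:*/7, job_B:*/11, job_C:*/6, job_E:*/5}
Op 12: unregister job_B -> active={job_A:*/7, job_C:*/6, job_E:*/5}
Op 13: unregister job_C -> active={job_A:*/7, job_E:*/5}
Op 14: register job_A */3 -> active={job_A:*/3, job_E:*/5}
  job_A: interval 3, next fire after T=109 is 111
  job_E: interval 5, next fire after T=109 is 110
Earliest = 110, winner (lex tiebreak) = job_E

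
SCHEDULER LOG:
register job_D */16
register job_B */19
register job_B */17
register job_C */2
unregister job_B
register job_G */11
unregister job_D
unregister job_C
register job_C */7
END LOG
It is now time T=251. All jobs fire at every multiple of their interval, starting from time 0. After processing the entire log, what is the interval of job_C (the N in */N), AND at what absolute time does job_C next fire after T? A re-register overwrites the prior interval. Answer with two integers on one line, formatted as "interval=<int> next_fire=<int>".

Op 1: register job_D */16 -> active={job_D:*/16}
Op 2: register job_B */19 -> active={job_B:*/19, job_D:*/16}
Op 3: register job_B */17 -> active={job_B:*/17, job_D:*/16}
Op 4: register job_C */2 -> active={job_B:*/17, job_C:*/2, job_D:*/16}
Op 5: unregister job_B -> active={job_C:*/2, job_D:*/16}
Op 6: register job_G */11 -> active={job_C:*/2, job_D:*/16, job_G:*/11}
Op 7: unregister job_D -> active={job_C:*/2, job_G:*/11}
Op 8: unregister job_C -> active={job_G:*/11}
Op 9: register job_C */7 -> active={job_C:*/7, job_G:*/11}
Final interval of job_C = 7
Next fire of job_C after T=251: (251//7+1)*7 = 252

Answer: interval=7 next_fire=252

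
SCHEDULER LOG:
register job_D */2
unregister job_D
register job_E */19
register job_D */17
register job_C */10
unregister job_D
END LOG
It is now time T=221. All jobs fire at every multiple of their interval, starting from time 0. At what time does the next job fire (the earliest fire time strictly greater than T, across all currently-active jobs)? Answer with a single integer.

Op 1: register job_D */2 -> active={job_D:*/2}
Op 2: unregister job_D -> active={}
Op 3: register job_E */19 -> active={job_E:*/19}
Op 4: register job_D */17 -> active={job_D:*/17, job_E:*/19}
Op 5: register job_C */10 -> active={job_C:*/10, job_D:*/17, job_E:*/19}
Op 6: unregister job_D -> active={job_C:*/10, job_E:*/19}
  job_C: interval 10, next fire after T=221 is 230
  job_E: interval 19, next fire after T=221 is 228
Earliest fire time = 228 (job job_E)

Answer: 228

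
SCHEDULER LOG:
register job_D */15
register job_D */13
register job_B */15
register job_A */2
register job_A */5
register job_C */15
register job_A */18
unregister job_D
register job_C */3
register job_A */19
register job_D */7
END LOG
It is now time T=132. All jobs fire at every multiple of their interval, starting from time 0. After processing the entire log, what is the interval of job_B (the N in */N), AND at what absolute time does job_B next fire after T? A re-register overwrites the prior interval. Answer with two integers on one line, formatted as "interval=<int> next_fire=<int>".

Answer: interval=15 next_fire=135

Derivation:
Op 1: register job_D */15 -> active={job_D:*/15}
Op 2: register job_D */13 -> active={job_D:*/13}
Op 3: register job_B */15 -> active={job_B:*/15, job_D:*/13}
Op 4: register job_A */2 -> active={job_A:*/2, job_B:*/15, job_D:*/13}
Op 5: register job_A */5 -> active={job_A:*/5, job_B:*/15, job_D:*/13}
Op 6: register job_C */15 -> active={job_A:*/5, job_B:*/15, job_C:*/15, job_D:*/13}
Op 7: register job_A */18 -> active={job_A:*/18, job_B:*/15, job_C:*/15, job_D:*/13}
Op 8: unregister job_D -> active={job_A:*/18, job_B:*/15, job_C:*/15}
Op 9: register job_C */3 -> active={job_A:*/18, job_B:*/15, job_C:*/3}
Op 10: register job_A */19 -> active={job_A:*/19, job_B:*/15, job_C:*/3}
Op 11: register job_D */7 -> active={job_A:*/19, job_B:*/15, job_C:*/3, job_D:*/7}
Final interval of job_B = 15
Next fire of job_B after T=132: (132//15+1)*15 = 135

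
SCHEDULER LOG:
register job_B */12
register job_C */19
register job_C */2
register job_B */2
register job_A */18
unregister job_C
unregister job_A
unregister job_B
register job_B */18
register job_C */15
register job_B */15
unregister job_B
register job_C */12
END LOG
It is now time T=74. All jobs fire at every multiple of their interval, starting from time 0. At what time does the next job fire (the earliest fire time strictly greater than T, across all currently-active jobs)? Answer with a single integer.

Op 1: register job_B */12 -> active={job_B:*/12}
Op 2: register job_C */19 -> active={job_B:*/12, job_C:*/19}
Op 3: register job_C */2 -> active={job_B:*/12, job_C:*/2}
Op 4: register job_B */2 -> active={job_B:*/2, job_C:*/2}
Op 5: register job_A */18 -> active={job_A:*/18, job_B:*/2, job_C:*/2}
Op 6: unregister job_C -> active={job_A:*/18, job_B:*/2}
Op 7: unregister job_A -> active={job_B:*/2}
Op 8: unregister job_B -> active={}
Op 9: register job_B */18 -> active={job_B:*/18}
Op 10: register job_C */15 -> active={job_B:*/18, job_C:*/15}
Op 11: register job_B */15 -> active={job_B:*/15, job_C:*/15}
Op 12: unregister job_B -> active={job_C:*/15}
Op 13: register job_C */12 -> active={job_C:*/12}
  job_C: interval 12, next fire after T=74 is 84
Earliest fire time = 84 (job job_C)

Answer: 84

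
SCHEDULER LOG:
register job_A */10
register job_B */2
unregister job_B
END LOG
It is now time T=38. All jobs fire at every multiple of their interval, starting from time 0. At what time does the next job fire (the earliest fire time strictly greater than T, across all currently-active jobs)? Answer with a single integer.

Answer: 40

Derivation:
Op 1: register job_A */10 -> active={job_A:*/10}
Op 2: register job_B */2 -> active={job_A:*/10, job_B:*/2}
Op 3: unregister job_B -> active={job_A:*/10}
  job_A: interval 10, next fire after T=38 is 40
Earliest fire time = 40 (job job_A)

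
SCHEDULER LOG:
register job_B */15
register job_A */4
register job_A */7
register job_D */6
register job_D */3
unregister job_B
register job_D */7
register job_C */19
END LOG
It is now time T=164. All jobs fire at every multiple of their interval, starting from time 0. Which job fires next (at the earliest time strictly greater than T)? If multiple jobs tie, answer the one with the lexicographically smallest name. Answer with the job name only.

Op 1: register job_B */15 -> active={job_B:*/15}
Op 2: register job_A */4 -> active={job_A:*/4, job_B:*/15}
Op 3: register job_A */7 -> active={job_A:*/7, job_B:*/15}
Op 4: register job_D */6 -> active={job_A:*/7, job_B:*/15, job_D:*/6}
Op 5: register job_D */3 -> active={job_A:*/7, job_B:*/15, job_D:*/3}
Op 6: unregister job_B -> active={job_A:*/7, job_D:*/3}
Op 7: register job_D */7 -> active={job_A:*/7, job_D:*/7}
Op 8: register job_C */19 -> active={job_A:*/7, job_C:*/19, job_D:*/7}
  job_A: interval 7, next fire after T=164 is 168
  job_C: interval 19, next fire after T=164 is 171
  job_D: interval 7, next fire after T=164 is 168
Earliest = 168, winner (lex tiebreak) = job_A

Answer: job_A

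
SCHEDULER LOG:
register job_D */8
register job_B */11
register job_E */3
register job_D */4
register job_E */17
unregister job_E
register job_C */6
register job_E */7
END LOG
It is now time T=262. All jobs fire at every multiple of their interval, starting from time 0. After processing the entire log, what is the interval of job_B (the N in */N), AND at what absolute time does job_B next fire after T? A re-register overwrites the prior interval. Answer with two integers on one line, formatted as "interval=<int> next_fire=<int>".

Op 1: register job_D */8 -> active={job_D:*/8}
Op 2: register job_B */11 -> active={job_B:*/11, job_D:*/8}
Op 3: register job_E */3 -> active={job_B:*/11, job_D:*/8, job_E:*/3}
Op 4: register job_D */4 -> active={job_B:*/11, job_D:*/4, job_E:*/3}
Op 5: register job_E */17 -> active={job_B:*/11, job_D:*/4, job_E:*/17}
Op 6: unregister job_E -> active={job_B:*/11, job_D:*/4}
Op 7: register job_C */6 -> active={job_B:*/11, job_C:*/6, job_D:*/4}
Op 8: register job_E */7 -> active={job_B:*/11, job_C:*/6, job_D:*/4, job_E:*/7}
Final interval of job_B = 11
Next fire of job_B after T=262: (262//11+1)*11 = 264

Answer: interval=11 next_fire=264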